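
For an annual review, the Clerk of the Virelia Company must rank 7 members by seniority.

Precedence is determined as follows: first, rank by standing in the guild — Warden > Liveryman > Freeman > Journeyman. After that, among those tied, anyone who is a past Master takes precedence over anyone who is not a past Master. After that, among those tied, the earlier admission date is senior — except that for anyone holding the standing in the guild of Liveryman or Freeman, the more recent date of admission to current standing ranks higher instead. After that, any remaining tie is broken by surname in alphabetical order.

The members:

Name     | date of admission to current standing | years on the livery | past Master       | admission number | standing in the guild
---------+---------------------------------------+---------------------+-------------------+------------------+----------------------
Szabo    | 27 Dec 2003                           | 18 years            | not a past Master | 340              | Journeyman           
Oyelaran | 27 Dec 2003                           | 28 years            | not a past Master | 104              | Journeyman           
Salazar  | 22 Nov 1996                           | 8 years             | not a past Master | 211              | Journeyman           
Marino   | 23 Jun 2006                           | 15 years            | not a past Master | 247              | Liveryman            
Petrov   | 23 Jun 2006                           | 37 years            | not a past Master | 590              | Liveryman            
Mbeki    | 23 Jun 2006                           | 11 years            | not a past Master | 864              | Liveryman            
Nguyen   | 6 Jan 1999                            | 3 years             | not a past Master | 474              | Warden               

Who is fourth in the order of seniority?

By standing in the guild: Nguyen (Warden); then Marino, Mbeki and Petrov (Liveryman); then Salazar, Oyelaran and Szabo (Journeyman).
Marino, Mbeki and Petrov are each not a past Master, so the next rule applies.
Marino, Mbeki and Petrov all have date of admission to current standing 23 Jun 2006, so the next rule applies.
Among Marino, Mbeki and Petrov, alphabetically by surname: Marino before Mbeki before Petrov.
Salazar, Oyelaran and Szabo are each not a past Master, so the next rule applies.
Among Salazar, Oyelaran and Szabo, by date of admission to current standing (earlier first): Salazar (22 Nov 1996) before Oyelaran and Szabo (27 Dec 2003).
Among Oyelaran and Szabo, alphabetically by surname: Oyelaran before Szabo.
Order: Nguyen, Marino, Mbeki, Petrov, Salazar, Oyelaran, Szabo.

Petrov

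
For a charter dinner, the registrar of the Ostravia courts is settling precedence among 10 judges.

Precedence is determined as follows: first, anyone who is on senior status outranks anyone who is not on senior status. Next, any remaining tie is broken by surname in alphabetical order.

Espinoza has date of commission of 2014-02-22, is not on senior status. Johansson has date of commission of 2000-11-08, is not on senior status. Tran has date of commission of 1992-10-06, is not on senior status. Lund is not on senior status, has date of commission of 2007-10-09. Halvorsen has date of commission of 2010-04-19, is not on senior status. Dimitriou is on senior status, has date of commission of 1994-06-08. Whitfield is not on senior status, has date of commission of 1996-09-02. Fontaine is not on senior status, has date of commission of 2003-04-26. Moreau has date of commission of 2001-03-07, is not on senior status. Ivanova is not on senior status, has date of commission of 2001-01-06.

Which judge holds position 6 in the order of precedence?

By the first rule: Dimitriou (on senior status); then Espinoza, Fontaine, Halvorsen, Ivanova, Johansson, Lund, Moreau, Tran and Whitfield (each not on senior status).
Among Espinoza, Fontaine, Halvorsen, Ivanova, Johansson, Lund, Moreau, Tran and Whitfield, alphabetically by surname: Espinoza before Fontaine before Halvorsen before Ivanova before Johansson before Lund before Moreau before Tran before Whitfield.
Order: Dimitriou, Espinoza, Fontaine, Halvorsen, Ivanova, Johansson, Lund, Moreau, Tran, Whitfield.

Johansson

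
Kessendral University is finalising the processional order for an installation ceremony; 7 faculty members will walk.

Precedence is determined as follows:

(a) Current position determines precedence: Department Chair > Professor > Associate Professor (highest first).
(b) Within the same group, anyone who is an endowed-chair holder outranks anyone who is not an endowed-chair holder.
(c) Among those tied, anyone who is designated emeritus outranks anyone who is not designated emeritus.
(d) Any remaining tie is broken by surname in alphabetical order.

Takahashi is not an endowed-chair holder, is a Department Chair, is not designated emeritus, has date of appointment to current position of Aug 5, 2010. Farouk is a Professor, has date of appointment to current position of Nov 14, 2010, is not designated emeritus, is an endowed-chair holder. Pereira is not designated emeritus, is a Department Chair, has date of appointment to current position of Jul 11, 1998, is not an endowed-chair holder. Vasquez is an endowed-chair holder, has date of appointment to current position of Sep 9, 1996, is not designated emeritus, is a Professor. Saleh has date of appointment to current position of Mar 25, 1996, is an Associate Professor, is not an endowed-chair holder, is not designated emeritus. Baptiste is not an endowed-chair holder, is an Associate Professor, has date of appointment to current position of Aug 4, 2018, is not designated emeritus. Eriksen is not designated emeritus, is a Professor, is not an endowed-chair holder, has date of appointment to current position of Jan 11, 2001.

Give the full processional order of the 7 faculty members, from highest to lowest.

Pereira, Takahashi, Farouk, Vasquez, Eriksen, Baptiste, Saleh

By current position: Pereira and Takahashi (Department Chair); then Farouk, Vasquez and Eriksen (Professor); then Baptiste and Saleh (Associate Professor).
Pereira and Takahashi are each not an endowed-chair holder, so the next rule applies.
Pereira and Takahashi are each not designated emeritus, so the next rule applies.
Among Pereira and Takahashi, alphabetically by surname: Pereira before Takahashi.
Among Farouk, Vasquez and Eriksen, an endowed-chair holder before not an endowed-chair holder: Farouk and Vasquez (an endowed-chair holder) before Eriksen (not an endowed-chair holder).
Farouk and Vasquez are each not designated emeritus, so the next rule applies.
Among Farouk and Vasquez, alphabetically by surname: Farouk before Vasquez.
Baptiste and Saleh are each not an endowed-chair holder, so the next rule applies.
Baptiste and Saleh are each not designated emeritus, so the next rule applies.
Among Baptiste and Saleh, alphabetically by surname: Baptiste before Saleh.
Full order: Pereira, Takahashi, Farouk, Vasquez, Eriksen, Baptiste, Saleh.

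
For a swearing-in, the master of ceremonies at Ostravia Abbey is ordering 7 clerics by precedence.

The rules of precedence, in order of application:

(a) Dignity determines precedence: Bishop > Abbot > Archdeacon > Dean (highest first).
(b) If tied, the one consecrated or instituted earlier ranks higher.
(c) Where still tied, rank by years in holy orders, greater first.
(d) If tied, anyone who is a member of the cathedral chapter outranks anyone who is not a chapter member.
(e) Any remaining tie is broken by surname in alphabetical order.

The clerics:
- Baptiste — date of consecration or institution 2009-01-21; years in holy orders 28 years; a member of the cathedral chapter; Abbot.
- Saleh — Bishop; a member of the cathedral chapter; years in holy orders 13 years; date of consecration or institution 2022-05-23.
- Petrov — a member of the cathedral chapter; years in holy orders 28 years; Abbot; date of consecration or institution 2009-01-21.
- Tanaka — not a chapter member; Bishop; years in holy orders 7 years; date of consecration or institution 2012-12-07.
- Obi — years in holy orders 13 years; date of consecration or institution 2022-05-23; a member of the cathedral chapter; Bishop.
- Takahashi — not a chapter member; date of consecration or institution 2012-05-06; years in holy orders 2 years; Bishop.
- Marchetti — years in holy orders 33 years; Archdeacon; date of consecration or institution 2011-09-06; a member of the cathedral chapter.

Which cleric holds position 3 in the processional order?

By dignity: Takahashi, Tanaka, Obi and Saleh (Bishop); then Baptiste and Petrov (Abbot); then Marchetti (Archdeacon).
Among Takahashi, Tanaka, Obi and Saleh, by date of consecration or institution (earlier first): Takahashi (2012-05-06) before Tanaka (2012-12-07) before Obi and Saleh (2022-05-23).
Obi and Saleh both have years in holy orders 13 years, so the next rule applies.
Obi and Saleh are each a member of the cathedral chapter, so the next rule applies.
Among Obi and Saleh, alphabetically by surname: Obi before Saleh.
Baptiste and Petrov both have date of consecration or institution 2009-01-21, so the next rule applies.
Baptiste and Petrov both have years in holy orders 28 years, so the next rule applies.
Baptiste and Petrov are each a member of the cathedral chapter, so the next rule applies.
Among Baptiste and Petrov, alphabetically by surname: Baptiste before Petrov.
Order: Takahashi, Tanaka, Obi, Saleh, Baptiste, Petrov, Marchetti.

Obi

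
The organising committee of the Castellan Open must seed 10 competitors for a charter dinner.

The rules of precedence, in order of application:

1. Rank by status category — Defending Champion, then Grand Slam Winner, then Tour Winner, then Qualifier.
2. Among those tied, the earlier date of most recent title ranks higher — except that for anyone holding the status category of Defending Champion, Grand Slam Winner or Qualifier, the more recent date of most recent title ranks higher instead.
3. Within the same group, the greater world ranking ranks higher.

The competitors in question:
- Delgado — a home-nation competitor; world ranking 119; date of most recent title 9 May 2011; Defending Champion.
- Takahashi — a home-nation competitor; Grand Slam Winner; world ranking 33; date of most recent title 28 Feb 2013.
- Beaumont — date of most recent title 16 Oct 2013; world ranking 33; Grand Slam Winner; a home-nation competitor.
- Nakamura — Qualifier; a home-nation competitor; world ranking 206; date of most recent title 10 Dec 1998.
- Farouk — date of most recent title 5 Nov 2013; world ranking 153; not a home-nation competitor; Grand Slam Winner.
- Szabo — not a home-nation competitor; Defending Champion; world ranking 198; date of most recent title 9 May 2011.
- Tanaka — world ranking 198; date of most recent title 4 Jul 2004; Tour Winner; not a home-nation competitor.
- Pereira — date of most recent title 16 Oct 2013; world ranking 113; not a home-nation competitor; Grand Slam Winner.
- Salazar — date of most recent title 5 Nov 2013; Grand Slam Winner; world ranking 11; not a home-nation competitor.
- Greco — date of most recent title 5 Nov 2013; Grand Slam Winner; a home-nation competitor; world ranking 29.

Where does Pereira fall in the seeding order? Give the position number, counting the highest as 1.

6

By status category: Szabo and Delgado (Defending Champion); then Farouk, Greco, Salazar, Pereira, Beaumont and Takahashi (Grand Slam Winner); then Tanaka (Tour Winner); then Nakamura (Qualifier).
Szabo and Delgado both have date of most recent title 9 May 2011, so the next rule applies.
Among Szabo and Delgado, by world ranking (higher first): Szabo (198) before Delgado (119).
Among Farouk, Greco, Salazar, Pereira, Beaumont and Takahashi, by date of most recent title (later first) (reversed rule for this group): Farouk, Greco and Salazar (5 Nov 2013) before Pereira and Beaumont (16 Oct 2013) before Takahashi (28 Feb 2013).
Among Farouk, Greco and Salazar, by world ranking (higher first): Farouk (153) before Greco (29) before Salazar (11).
Among Pereira and Beaumont, by world ranking (higher first): Pereira (113) before Beaumont (33).
Order: Szabo, Delgado, Farouk, Greco, Salazar, Pereira, Beaumont, Takahashi, Tanaka, Nakamura. So position 6.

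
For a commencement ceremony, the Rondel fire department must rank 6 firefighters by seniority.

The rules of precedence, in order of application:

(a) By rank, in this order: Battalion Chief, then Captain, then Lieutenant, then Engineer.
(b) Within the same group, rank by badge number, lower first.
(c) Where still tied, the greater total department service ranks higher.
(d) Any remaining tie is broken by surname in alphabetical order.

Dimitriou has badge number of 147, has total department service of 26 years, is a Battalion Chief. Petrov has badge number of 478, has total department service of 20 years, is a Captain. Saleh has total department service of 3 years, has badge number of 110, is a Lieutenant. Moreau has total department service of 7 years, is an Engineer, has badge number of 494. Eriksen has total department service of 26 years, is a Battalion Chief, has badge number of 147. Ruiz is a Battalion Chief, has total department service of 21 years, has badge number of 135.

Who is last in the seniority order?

Moreau

By rank: Ruiz, Dimitriou and Eriksen (Battalion Chief); then Petrov (Captain); then Saleh (Lieutenant); then Moreau (Engineer).
Among Ruiz, Dimitriou and Eriksen, by badge number (lower first): Ruiz (135) before Dimitriou and Eriksen (147).
Dimitriou and Eriksen both have total department service 26 years, so the next rule applies.
Among Dimitriou and Eriksen, alphabetically by surname: Dimitriou before Eriksen.
Order: Ruiz, Dimitriou, Eriksen, Petrov, Saleh, Moreau.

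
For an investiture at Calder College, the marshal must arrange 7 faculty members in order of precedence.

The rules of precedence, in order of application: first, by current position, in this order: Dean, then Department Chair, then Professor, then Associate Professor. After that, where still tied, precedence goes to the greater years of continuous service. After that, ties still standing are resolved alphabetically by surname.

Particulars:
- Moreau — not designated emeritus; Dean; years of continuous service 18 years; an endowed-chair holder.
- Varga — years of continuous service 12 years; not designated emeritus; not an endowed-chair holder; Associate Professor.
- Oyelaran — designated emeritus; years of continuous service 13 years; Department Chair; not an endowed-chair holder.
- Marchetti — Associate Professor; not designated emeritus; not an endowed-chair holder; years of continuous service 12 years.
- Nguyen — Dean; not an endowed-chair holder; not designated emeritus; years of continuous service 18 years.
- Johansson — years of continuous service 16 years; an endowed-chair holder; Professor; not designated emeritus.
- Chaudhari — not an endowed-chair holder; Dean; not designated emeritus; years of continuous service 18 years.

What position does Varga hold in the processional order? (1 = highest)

By current position: Chaudhari, Moreau and Nguyen (Dean); then Oyelaran (Department Chair); then Johansson (Professor); then Marchetti and Varga (Associate Professor).
Chaudhari, Moreau and Nguyen all have years of continuous service 18 years, so the next rule applies.
Among Chaudhari, Moreau and Nguyen, alphabetically by surname: Chaudhari before Moreau before Nguyen.
Marchetti and Varga both have years of continuous service 12 years, so the next rule applies.
Among Marchetti and Varga, alphabetically by surname: Marchetti before Varga.
Order: Chaudhari, Moreau, Nguyen, Oyelaran, Johansson, Marchetti, Varga. So position 7.

7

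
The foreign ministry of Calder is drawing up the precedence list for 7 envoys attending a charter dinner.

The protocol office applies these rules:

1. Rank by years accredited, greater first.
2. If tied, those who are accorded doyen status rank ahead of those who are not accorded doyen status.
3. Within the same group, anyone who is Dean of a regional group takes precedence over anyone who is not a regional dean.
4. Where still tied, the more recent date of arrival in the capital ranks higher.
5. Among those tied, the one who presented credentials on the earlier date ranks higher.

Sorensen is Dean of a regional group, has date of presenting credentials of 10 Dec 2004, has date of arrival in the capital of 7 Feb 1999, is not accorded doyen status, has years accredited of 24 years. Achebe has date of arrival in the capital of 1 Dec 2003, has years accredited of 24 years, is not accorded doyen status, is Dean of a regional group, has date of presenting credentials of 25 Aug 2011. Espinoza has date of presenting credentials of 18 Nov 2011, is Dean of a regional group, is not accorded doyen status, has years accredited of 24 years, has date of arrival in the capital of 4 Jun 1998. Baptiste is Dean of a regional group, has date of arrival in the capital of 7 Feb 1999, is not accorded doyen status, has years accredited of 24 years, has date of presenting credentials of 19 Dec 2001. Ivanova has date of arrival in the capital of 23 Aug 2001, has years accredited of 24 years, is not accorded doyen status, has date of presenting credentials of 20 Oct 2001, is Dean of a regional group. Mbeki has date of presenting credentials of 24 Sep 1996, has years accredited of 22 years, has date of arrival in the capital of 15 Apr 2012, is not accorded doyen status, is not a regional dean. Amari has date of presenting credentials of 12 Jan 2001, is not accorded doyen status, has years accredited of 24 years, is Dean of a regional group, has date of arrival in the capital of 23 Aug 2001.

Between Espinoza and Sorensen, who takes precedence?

By years accredited (higher first): Achebe, Amari, Ivanova, Baptiste, Sorensen and Espinoza (each 24 years); then Mbeki (22 years).
Achebe, Amari, Ivanova, Baptiste, Sorensen and Espinoza are each not accorded doyen status, so the next rule applies.
Achebe, Amari, Ivanova, Baptiste, Sorensen and Espinoza are each Dean of a regional group, so the next rule applies.
Among Achebe, Amari, Ivanova, Baptiste, Sorensen and Espinoza, by date of arrival in the capital (later first): Achebe (1 Dec 2003) before Amari and Ivanova (23 Aug 2001) before Baptiste and Sorensen (7 Feb 1999) before Espinoza (4 Jun 1998).
Among Amari and Ivanova, by date of presenting credentials (earlier first): Amari (12 Jan 2001) before Ivanova (20 Oct 2001).
Among Baptiste and Sorensen, by date of presenting credentials (earlier first): Baptiste (19 Dec 2001) before Sorensen (10 Dec 2004).
So Sorensen takes precedence.

Sorensen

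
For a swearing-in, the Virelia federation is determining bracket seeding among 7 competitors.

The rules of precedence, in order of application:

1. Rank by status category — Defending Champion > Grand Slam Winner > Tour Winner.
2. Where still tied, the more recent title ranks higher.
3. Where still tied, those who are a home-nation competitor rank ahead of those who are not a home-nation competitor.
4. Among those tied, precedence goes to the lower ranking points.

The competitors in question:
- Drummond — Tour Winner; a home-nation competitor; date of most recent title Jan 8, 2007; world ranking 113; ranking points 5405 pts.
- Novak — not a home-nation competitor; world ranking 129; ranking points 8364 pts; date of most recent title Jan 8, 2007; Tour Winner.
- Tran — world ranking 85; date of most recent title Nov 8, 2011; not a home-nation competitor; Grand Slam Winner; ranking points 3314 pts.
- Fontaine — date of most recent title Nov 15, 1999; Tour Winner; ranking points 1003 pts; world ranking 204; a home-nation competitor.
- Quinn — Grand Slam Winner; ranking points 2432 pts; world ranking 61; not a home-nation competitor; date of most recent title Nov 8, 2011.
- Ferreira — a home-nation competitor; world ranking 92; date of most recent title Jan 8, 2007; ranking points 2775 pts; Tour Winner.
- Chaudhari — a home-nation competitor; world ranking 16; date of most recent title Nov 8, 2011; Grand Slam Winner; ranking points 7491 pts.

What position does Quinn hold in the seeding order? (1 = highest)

2

By status category: Chaudhari, Quinn and Tran (Grand Slam Winner); then Ferreira, Drummond, Novak and Fontaine (Tour Winner).
Chaudhari, Quinn and Tran all have date of most recent title Nov 8, 2011, so the next rule applies.
Among Chaudhari, Quinn and Tran, a home-nation competitor before not a home-nation competitor: Chaudhari (a home-nation competitor) before Quinn and Tran (not a home-nation competitor).
Among Quinn and Tran, by ranking points (lower first): Quinn (2432 pts) before Tran (3314 pts).
Among Ferreira, Drummond, Novak and Fontaine, by date of most recent title (later first): Ferreira, Drummond and Novak (Jan 8, 2007) before Fontaine (Nov 15, 1999).
Among Ferreira, Drummond and Novak, a home-nation competitor before not a home-nation competitor: Ferreira and Drummond (a home-nation competitor) before Novak (not a home-nation competitor).
Among Ferreira and Drummond, by ranking points (lower first): Ferreira (2775 pts) before Drummond (5405 pts).
Order: Chaudhari, Quinn, Tran, Ferreira, Drummond, Novak, Fontaine. So position 2.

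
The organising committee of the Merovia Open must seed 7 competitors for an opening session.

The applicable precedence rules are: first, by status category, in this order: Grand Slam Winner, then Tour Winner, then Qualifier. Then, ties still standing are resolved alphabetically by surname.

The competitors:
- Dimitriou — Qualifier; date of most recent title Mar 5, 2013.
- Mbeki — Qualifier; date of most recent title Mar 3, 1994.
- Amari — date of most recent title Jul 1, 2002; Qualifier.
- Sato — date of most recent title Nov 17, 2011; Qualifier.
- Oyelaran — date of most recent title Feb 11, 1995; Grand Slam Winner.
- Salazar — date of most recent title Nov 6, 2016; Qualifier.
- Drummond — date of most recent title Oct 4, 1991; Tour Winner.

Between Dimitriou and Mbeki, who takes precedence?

Dimitriou

By status category: Oyelaran (Grand Slam Winner); then Drummond (Tour Winner); then Amari, Dimitriou, Mbeki, Salazar and Sato (Qualifier).
Among Amari, Dimitriou, Mbeki, Salazar and Sato, alphabetically by surname: Amari before Dimitriou before Mbeki before Salazar before Sato.
So Dimitriou takes precedence.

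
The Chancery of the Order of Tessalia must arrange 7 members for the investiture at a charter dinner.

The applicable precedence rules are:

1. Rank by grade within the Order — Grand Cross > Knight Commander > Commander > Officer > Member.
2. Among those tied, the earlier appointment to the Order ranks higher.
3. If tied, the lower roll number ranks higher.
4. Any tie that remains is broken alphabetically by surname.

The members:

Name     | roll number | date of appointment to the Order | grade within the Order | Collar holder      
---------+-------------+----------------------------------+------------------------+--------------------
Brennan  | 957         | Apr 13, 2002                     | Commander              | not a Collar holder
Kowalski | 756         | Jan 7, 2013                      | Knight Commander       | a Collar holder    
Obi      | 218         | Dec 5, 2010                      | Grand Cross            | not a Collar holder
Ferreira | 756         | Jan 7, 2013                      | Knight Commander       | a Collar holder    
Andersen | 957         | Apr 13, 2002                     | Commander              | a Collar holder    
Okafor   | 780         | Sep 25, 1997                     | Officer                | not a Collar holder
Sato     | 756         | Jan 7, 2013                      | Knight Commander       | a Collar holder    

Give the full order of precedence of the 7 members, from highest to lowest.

By grade within the Order: Obi (Grand Cross); then Ferreira, Kowalski and Sato (Knight Commander); then Andersen and Brennan (Commander); then Okafor (Officer).
Ferreira, Kowalski and Sato all have date of appointment to the Order Jan 7, 2013, so the next rule applies.
Ferreira, Kowalski and Sato all have roll number 756, so the next rule applies.
Among Ferreira, Kowalski and Sato, alphabetically by surname: Ferreira before Kowalski before Sato.
Andersen and Brennan both have date of appointment to the Order Apr 13, 2002, so the next rule applies.
Andersen and Brennan both have roll number 957, so the next rule applies.
Among Andersen and Brennan, alphabetically by surname: Andersen before Brennan.
Full order: Obi, Ferreira, Kowalski, Sato, Andersen, Brennan, Okafor.

Obi, Ferreira, Kowalski, Sato, Andersen, Brennan, Okafor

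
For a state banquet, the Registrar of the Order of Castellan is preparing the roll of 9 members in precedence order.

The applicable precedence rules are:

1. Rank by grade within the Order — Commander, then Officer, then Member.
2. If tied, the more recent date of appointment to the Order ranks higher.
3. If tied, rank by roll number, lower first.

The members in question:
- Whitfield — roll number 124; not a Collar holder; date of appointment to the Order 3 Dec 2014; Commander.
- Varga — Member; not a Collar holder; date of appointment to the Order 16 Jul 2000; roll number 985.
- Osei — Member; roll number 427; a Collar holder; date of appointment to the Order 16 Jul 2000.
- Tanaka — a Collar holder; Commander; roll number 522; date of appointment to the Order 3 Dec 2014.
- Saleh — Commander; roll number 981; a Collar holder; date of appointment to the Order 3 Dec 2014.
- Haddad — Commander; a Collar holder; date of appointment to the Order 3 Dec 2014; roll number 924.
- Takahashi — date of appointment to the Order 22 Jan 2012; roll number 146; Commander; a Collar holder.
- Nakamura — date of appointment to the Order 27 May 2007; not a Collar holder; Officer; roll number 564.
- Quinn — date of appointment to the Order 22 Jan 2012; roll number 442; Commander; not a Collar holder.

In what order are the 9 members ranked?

By grade within the Order: Whitfield, Tanaka, Haddad, Saleh, Takahashi and Quinn (Commander); then Nakamura (Officer); then Osei and Varga (Member).
Among Whitfield, Tanaka, Haddad, Saleh, Takahashi and Quinn, by date of appointment to the Order (later first): Whitfield, Tanaka, Haddad and Saleh (3 Dec 2014) before Takahashi and Quinn (22 Jan 2012).
Among Whitfield, Tanaka, Haddad and Saleh, by roll number (lower first): Whitfield (124) before Tanaka (522) before Haddad (924) before Saleh (981).
Among Takahashi and Quinn, by roll number (lower first): Takahashi (146) before Quinn (442).
Osei and Varga both have date of appointment to the Order 16 Jul 2000, so the next rule applies.
Among Osei and Varga, by roll number (lower first): Osei (427) before Varga (985).
Full order: Whitfield, Tanaka, Haddad, Saleh, Takahashi, Quinn, Nakamura, Osei, Varga.

Whitfield, Tanaka, Haddad, Saleh, Takahashi, Quinn, Nakamura, Osei, Varga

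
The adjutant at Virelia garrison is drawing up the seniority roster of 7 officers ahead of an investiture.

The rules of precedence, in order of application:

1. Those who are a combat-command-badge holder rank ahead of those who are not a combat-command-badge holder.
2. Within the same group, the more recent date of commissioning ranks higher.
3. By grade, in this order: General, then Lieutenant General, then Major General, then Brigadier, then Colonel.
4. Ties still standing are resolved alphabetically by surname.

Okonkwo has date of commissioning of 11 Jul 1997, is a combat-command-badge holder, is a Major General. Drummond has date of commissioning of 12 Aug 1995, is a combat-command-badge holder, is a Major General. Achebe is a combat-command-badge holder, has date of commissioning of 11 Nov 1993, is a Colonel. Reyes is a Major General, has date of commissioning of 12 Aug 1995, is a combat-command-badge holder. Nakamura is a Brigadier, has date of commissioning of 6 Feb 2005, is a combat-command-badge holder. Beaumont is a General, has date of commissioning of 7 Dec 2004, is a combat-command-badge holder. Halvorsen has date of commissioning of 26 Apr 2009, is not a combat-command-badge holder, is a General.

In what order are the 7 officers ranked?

Nakamura, Beaumont, Okonkwo, Drummond, Reyes, Achebe, Halvorsen

By the first rule: Nakamura, Beaumont, Okonkwo, Drummond, Reyes and Achebe (each a combat-command-badge holder); then Halvorsen (not a combat-command-badge holder).
Among Nakamura, Beaumont, Okonkwo, Drummond, Reyes and Achebe, by date of commissioning (later first): Nakamura (6 Feb 2005) before Beaumont (7 Dec 2004) before Okonkwo (11 Jul 1997) before Drummond and Reyes (12 Aug 1995) before Achebe (11 Nov 1993).
Drummond and Reyes are each Major General, so the next rule applies.
Among Drummond and Reyes, alphabetically by surname: Drummond before Reyes.
Full order: Nakamura, Beaumont, Okonkwo, Drummond, Reyes, Achebe, Halvorsen.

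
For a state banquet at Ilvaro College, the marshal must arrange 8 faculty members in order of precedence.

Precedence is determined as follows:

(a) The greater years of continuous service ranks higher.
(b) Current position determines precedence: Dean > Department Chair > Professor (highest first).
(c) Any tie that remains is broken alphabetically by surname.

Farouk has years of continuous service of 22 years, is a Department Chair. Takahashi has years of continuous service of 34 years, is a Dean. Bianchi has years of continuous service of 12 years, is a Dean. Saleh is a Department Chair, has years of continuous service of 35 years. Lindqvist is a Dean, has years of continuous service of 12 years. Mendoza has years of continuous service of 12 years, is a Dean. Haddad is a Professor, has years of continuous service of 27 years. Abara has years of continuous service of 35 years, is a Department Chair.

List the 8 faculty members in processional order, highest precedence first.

By years of continuous service (higher first): Abara and Saleh (both 35 years); then Takahashi (34 years); then Haddad (27 years); then Farouk (22 years); then Bianchi, Lindqvist and Mendoza (each 12 years).
Abara and Saleh are each Department Chair, so the next rule applies.
Among Abara and Saleh, alphabetically by surname: Abara before Saleh.
Bianchi, Lindqvist and Mendoza are each Dean, so the next rule applies.
Among Bianchi, Lindqvist and Mendoza, alphabetically by surname: Bianchi before Lindqvist before Mendoza.
Full order: Abara, Saleh, Takahashi, Haddad, Farouk, Bianchi, Lindqvist, Mendoza.

Abara, Saleh, Takahashi, Haddad, Farouk, Bianchi, Lindqvist, Mendoza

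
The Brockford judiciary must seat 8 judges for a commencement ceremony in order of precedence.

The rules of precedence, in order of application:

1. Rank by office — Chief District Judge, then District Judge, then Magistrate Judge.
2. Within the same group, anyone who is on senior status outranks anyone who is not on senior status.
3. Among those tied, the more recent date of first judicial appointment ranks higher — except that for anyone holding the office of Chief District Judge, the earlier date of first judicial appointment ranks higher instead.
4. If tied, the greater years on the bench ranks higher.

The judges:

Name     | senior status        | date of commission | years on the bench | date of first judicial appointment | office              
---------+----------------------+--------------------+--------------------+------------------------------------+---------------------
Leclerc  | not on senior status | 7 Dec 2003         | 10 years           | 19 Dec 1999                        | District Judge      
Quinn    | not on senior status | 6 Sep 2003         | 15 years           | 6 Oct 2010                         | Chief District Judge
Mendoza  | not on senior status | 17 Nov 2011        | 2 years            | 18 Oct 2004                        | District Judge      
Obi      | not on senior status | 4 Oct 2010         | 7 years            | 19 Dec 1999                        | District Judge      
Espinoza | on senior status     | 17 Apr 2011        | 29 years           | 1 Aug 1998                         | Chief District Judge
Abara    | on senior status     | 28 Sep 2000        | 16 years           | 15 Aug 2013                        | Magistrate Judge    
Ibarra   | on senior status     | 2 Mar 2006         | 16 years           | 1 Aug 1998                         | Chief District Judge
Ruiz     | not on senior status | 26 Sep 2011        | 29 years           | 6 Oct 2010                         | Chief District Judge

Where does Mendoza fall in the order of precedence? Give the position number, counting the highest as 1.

By office: Espinoza, Ibarra, Ruiz and Quinn (Chief District Judge); then Mendoza, Leclerc and Obi (District Judge); then Abara (Magistrate Judge).
Among Espinoza, Ibarra, Ruiz and Quinn, on senior status before not on senior status: Espinoza and Ibarra (on senior status) before Ruiz and Quinn (not on senior status).
Espinoza and Ibarra both have date of first judicial appointment 1 Aug 1998, so the next rule applies.
Among Espinoza and Ibarra, by years on the bench (higher first): Espinoza (29 years) before Ibarra (16 years).
Ruiz and Quinn both have date of first judicial appointment 6 Oct 2010, so the next rule applies.
Among Ruiz and Quinn, by years on the bench (higher first): Ruiz (29 years) before Quinn (15 years).
Mendoza, Leclerc and Obi are each not on senior status, so the next rule applies.
Among Mendoza, Leclerc and Obi, by date of first judicial appointment (later first): Mendoza (18 Oct 2004) before Leclerc and Obi (19 Dec 1999).
Among Leclerc and Obi, by years on the bench (higher first): Leclerc (10 years) before Obi (7 years).
Order: Espinoza, Ibarra, Ruiz, Quinn, Mendoza, Leclerc, Obi, Abara. So position 5.

5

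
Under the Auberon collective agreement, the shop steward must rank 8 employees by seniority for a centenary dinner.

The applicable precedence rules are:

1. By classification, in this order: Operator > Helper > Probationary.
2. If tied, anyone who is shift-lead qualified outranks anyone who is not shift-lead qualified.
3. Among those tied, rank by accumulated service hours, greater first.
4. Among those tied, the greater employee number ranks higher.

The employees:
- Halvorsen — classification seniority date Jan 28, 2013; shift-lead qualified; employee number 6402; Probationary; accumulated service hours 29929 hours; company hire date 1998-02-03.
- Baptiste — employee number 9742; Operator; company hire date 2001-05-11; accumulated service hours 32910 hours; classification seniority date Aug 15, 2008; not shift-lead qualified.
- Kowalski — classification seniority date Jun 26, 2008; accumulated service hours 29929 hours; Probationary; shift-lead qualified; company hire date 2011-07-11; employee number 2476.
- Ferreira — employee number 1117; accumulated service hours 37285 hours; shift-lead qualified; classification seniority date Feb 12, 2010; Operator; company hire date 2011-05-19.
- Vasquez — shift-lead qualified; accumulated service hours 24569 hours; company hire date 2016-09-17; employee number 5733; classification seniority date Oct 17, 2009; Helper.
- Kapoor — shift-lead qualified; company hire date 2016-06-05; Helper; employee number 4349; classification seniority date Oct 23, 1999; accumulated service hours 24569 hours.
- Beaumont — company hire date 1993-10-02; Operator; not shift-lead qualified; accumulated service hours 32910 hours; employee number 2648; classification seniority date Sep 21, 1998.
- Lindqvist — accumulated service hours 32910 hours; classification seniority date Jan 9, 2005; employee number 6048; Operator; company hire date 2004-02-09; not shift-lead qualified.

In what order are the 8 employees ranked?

By classification: Ferreira, Baptiste, Lindqvist and Beaumont (Operator); then Vasquez and Kapoor (Helper); then Halvorsen and Kowalski (Probationary).
Among Ferreira, Baptiste, Lindqvist and Beaumont, shift-lead qualified before not shift-lead qualified: Ferreira (shift-lead qualified) before Baptiste, Lindqvist and Beaumont (not shift-lead qualified).
Baptiste, Lindqvist and Beaumont all have accumulated service hours 32910 hours, so the next rule applies.
Among Baptiste, Lindqvist and Beaumont, by employee number (higher first): Baptiste (9742) before Lindqvist (6048) before Beaumont (2648).
Vasquez and Kapoor are each shift-lead qualified, so the next rule applies.
Vasquez and Kapoor both have accumulated service hours 24569 hours, so the next rule applies.
Among Vasquez and Kapoor, by employee number (higher first): Vasquez (5733) before Kapoor (4349).
Halvorsen and Kowalski are each shift-lead qualified, so the next rule applies.
Halvorsen and Kowalski both have accumulated service hours 29929 hours, so the next rule applies.
Among Halvorsen and Kowalski, by employee number (higher first): Halvorsen (6402) before Kowalski (2476).
Full order: Ferreira, Baptiste, Lindqvist, Beaumont, Vasquez, Kapoor, Halvorsen, Kowalski.

Ferreira, Baptiste, Lindqvist, Beaumont, Vasquez, Kapoor, Halvorsen, Kowalski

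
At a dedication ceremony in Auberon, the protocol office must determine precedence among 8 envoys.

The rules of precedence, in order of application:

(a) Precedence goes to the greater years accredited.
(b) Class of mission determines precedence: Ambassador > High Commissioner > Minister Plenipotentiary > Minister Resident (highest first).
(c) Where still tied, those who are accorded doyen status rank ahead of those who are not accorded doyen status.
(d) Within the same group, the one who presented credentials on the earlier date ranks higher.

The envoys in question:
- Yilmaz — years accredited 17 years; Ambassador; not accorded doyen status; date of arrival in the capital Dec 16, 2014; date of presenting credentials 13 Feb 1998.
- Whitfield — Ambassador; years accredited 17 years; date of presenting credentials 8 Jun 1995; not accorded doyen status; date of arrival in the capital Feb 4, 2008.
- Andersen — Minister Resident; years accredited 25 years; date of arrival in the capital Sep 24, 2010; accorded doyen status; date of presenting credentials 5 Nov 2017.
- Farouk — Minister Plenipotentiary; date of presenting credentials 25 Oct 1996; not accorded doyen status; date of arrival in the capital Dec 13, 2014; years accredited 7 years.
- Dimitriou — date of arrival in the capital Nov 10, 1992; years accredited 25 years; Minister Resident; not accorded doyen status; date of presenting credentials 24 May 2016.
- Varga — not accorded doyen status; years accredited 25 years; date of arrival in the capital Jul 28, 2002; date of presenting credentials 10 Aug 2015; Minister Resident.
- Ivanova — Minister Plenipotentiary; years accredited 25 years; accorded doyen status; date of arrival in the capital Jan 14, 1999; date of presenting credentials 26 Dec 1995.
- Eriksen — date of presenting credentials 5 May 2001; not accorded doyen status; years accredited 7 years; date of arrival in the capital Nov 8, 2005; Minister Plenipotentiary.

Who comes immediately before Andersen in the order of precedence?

By years accredited (higher first): Ivanova, Andersen, Varga and Dimitriou (each 25 years); then Whitfield and Yilmaz (both 17 years); then Farouk and Eriksen (both 7 years).
Among Ivanova, Andersen, Varga and Dimitriou, by class of mission: Ivanova (Minister Plenipotentiary) before Andersen, Varga and Dimitriou (Minister Resident).
Among Andersen, Varga and Dimitriou, accorded doyen status before not accorded doyen status: Andersen (accorded doyen status) before Varga and Dimitriou (not accorded doyen status).
Among Varga and Dimitriou, by date of presenting credentials (earlier first): Varga (10 Aug 2015) before Dimitriou (24 May 2016).
Whitfield and Yilmaz are each Ambassador, so the next rule applies.
Whitfield and Yilmaz are each not accorded doyen status, so the next rule applies.
Among Whitfield and Yilmaz, by date of presenting credentials (earlier first): Whitfield (8 Jun 1995) before Yilmaz (13 Feb 1998).
Farouk and Eriksen are each Minister Plenipotentiary, so the next rule applies.
Farouk and Eriksen are each not accorded doyen status, so the next rule applies.
Among Farouk and Eriksen, by date of presenting credentials (earlier first): Farouk (25 Oct 1996) before Eriksen (5 May 2001).
Order: Ivanova, Andersen, Varga, Dimitriou, Whitfield, Yilmaz, Farouk, Eriksen.

Ivanova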